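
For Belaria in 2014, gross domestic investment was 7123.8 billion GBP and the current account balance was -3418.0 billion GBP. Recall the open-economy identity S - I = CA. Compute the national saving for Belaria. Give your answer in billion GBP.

S = I + CA = 7123.8 + (-3418.0) = 3705.8

3705.8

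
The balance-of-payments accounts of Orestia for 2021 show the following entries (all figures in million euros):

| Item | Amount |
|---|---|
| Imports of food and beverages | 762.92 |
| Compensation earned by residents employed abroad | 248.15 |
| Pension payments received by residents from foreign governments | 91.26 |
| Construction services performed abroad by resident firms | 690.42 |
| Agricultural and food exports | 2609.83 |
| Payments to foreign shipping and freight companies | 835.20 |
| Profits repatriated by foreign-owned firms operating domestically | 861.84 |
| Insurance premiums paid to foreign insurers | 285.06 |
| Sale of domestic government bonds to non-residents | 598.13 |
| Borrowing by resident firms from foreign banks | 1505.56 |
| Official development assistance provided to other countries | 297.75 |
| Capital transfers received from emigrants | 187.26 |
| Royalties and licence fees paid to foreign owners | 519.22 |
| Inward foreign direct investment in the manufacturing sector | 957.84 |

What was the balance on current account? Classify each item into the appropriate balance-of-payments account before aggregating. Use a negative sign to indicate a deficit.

Goods: 2609.83 - 762.92 = 1846.91
Services: -835.20 - 519.22 - 285.06 + 690.42 = -949.06
Primary income: 248.15 - 861.84 = -613.69
Secondary income: -297.75 + 91.26 = -206.49
Current account = 1846.91 + (-949.06) + (-613.69) + (-206.49) = 77.67
(Excluded from the current account — financial account: sale of domestic government bonds to non-residents 598.13, borrowing by resident firms from foreign banks 1505.56, inward foreign direct investment in the manufacturing sector 957.84; capital account: capital transfers received from emigrants 187.26.)

77.67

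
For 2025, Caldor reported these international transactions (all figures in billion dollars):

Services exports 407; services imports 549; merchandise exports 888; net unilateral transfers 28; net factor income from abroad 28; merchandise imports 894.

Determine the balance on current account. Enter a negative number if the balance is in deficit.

Goods balance = 888 - 894 = -6
Services balance = 407 - 549 = -142
Trade balance (goods + services) = -6 + (-142) = -148
Net primary income = 28
Net secondary income = 28
Current account = -148 + 28 + 28 = -92

-92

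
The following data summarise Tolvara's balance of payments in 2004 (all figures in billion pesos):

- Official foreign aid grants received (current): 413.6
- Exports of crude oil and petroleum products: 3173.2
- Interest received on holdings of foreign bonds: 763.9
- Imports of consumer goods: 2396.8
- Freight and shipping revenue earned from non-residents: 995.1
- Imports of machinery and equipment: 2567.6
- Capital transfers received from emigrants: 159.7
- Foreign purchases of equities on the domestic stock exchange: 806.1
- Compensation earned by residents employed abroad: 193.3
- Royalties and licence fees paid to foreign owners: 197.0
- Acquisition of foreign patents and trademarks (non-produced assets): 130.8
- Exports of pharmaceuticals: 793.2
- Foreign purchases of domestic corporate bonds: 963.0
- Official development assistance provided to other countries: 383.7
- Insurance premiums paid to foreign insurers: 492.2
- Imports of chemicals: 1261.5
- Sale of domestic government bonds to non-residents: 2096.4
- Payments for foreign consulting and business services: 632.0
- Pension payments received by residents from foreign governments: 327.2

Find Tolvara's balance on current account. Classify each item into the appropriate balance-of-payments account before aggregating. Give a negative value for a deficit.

Goods: -2567.6 - 1261.5 + 3173.2 + 793.2 - 2396.8 = -2259.5
Services: 995.1 - 492.2 - 197.0 - 632.0 = -326.1
Primary income: 193.3 + 763.9 = 957.2
Secondary income: -383.7 + 327.2 + 413.6 = 357.1
Current account = (-2259.5) + (-326.1) + 957.2 + 357.1 = -1271.3
(Excluded from the current account — capital account: capital transfers received from emigrants 159.7, acquisition of foreign patents and trademarks (non-produced assets) 130.8; financial account: foreign purchases of equities on the domestic stock exchange 806.1, foreign purchases of domestic corporate bonds 963.0, sale of domestic government bonds to non-residents 2096.4.)

-1271.3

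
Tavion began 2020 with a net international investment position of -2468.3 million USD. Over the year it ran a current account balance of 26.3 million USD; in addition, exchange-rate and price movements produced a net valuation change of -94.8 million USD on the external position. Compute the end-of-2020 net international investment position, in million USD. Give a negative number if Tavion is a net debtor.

-2536.8

Change in NIIP = current account + net valuation change = 26.3 + (-94.8) = -68.5
End-of-year NIIP = -2468.3 + (-68.5) = -2536.8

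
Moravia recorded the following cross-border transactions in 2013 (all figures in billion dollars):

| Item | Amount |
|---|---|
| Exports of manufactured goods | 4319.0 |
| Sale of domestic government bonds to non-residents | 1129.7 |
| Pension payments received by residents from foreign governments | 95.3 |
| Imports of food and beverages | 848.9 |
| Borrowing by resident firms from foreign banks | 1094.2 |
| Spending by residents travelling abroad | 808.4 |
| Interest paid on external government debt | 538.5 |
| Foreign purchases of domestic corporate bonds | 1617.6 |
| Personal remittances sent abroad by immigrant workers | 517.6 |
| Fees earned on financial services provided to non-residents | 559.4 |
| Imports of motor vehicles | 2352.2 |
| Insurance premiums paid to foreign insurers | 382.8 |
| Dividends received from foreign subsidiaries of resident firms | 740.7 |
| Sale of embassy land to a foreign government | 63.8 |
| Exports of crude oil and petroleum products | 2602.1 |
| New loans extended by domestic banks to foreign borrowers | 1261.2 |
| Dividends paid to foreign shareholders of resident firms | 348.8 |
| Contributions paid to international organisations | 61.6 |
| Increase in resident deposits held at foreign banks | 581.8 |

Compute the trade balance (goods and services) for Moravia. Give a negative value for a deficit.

3088.2

Goods: 4319.0 - 2352.2 - 848.9 + 2602.1 = 3720.0
Services: 559.4 - 382.8 - 808.4 = -631.8
Trade balance = 3720.0 + (-631.8) = 3088.2
(Excluded from the trade balance — financial account: sale of domestic government bonds to non-residents 1129.7, borrowing by resident firms from foreign banks 1094.2, foreign purchases of domestic corporate bonds 1617.6, new loans extended by domestic banks to foreign borrowers 1261.2, increase in resident deposits held at foreign banks 581.8; secondary income: pension payments received by residents from foreign governments 95.3, personal remittances sent abroad by immigrant workers 517.6, contributions paid to international organisations 61.6; primary income: interest paid on external government debt 538.5, dividends received from foreign subsidiaries of resident firms 740.7, dividends paid to foreign shareholders of resident firms 348.8; capital account: sale of embassy land to a foreign government 63.8.)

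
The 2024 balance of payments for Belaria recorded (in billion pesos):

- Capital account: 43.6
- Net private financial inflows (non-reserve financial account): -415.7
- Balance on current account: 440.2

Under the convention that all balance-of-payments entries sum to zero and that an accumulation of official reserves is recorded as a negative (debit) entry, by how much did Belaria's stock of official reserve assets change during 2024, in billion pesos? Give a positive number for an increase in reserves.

68.1

Official reserve transactions balance = -(440.2 + 43.6 + (-415.7)) = -68.1
An accumulation of reserves is recorded as a debit (negative entry), so the change in the stock of reserves is the negative of that balance.
Change in official reserves = -(-68.1) = 68.1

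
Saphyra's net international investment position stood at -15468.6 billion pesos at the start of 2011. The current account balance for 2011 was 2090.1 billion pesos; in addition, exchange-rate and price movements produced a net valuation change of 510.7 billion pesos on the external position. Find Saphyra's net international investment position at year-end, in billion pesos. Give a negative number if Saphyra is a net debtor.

-12867.8

Change in NIIP = current account + net valuation change = 2090.1 + 510.7 = 2600.8
End-of-year NIIP = -15468.6 + 2600.8 = -12867.8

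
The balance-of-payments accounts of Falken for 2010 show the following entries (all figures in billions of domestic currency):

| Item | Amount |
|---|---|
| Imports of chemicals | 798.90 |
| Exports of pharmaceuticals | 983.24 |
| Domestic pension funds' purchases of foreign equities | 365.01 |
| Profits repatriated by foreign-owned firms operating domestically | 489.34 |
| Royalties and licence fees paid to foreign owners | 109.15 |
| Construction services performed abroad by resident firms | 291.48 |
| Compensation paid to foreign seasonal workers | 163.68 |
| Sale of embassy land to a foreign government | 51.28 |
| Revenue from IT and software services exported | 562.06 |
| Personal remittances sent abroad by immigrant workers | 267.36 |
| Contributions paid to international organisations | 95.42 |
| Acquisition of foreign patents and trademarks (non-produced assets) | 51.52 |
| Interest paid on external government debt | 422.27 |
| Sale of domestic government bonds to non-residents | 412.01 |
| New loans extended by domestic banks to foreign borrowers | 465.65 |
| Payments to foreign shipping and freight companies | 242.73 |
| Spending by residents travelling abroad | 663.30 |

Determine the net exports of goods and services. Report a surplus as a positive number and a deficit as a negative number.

Goods: 983.24 - 798.90 = 184.34
Services: 291.48 - 663.30 - 242.73 + 562.06 - 109.15 = -161.64
Trade balance = 184.34 + (-161.64) = 22.70
(Excluded from the trade balance — financial account: domestic pension funds' purchases of foreign equities 365.01, sale of domestic government bonds to non-residents 412.01, new loans extended by domestic banks to foreign borrowers 465.65; primary income: profits repatriated by foreign-owned firms operating domestically 489.34, compensation paid to foreign seasonal workers 163.68, interest paid on external government debt 422.27; capital account: sale of embassy land to a foreign government 51.28, acquisition of foreign patents and trademarks (non-produced assets) 51.52; secondary income: personal remittances sent abroad by immigrant workers 267.36, contributions paid to international organisations 95.42.)

22.70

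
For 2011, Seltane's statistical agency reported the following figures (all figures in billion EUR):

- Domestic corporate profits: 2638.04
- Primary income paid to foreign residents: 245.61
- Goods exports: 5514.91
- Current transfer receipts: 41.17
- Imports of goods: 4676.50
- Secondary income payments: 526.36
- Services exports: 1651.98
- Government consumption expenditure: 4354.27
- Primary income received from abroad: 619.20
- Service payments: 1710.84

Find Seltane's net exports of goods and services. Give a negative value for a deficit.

Goods balance = 5514.91 - 4676.50 = 838.41
Services balance = 1651.98 - 1710.84 = -58.86
Trade balance (goods + services) = 838.41 + (-58.86) = 779.55

779.55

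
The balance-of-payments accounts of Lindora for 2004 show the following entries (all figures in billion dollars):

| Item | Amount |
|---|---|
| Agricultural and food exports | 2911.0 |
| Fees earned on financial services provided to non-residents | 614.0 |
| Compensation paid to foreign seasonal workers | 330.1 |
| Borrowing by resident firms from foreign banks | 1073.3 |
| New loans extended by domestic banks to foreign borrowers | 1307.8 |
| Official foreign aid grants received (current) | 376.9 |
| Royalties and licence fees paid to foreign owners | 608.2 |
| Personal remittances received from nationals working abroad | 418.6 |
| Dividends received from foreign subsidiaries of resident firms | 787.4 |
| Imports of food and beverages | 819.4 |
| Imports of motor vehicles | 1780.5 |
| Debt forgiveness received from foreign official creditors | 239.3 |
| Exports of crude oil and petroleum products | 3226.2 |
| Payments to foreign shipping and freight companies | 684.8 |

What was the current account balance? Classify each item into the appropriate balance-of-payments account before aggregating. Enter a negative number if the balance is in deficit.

4111.1

Goods: -1780.5 + 2911.0 + 3226.2 - 819.4 = 3537.3
Services: -608.2 - 684.8 + 614.0 = -679.0
Primary income: -330.1 + 787.4 = 457.3
Secondary income: 418.6 + 376.9 = 795.5
Current account = 3537.3 + (-679.0) + 457.3 + 795.5 = 4111.1
(Excluded from the current account — financial account: borrowing by resident firms from foreign banks 1073.3, new loans extended by domestic banks to foreign borrowers 1307.8; capital account: debt forgiveness received from foreign official creditors 239.3.)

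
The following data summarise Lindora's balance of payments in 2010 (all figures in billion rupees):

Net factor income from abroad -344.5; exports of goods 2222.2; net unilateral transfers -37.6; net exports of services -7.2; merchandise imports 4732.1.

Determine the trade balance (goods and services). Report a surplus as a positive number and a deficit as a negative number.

-2517.1

Goods balance = 2222.2 - 4732.1 = -2509.9
Services balance = -7.2
Trade balance (goods + services) = -2509.9 + (-7.2) = -2517.1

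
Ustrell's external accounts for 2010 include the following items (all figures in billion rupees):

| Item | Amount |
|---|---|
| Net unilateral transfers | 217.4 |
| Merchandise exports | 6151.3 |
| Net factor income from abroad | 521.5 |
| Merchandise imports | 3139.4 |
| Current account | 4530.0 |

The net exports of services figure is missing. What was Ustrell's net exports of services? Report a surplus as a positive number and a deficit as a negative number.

Current account = goods balance + services balance + net primary income + net secondary income
Sum of the known components = 3750.8
Net exports of services = CA - (known components) = 4530.0 - 3750.8 = 779.2

779.2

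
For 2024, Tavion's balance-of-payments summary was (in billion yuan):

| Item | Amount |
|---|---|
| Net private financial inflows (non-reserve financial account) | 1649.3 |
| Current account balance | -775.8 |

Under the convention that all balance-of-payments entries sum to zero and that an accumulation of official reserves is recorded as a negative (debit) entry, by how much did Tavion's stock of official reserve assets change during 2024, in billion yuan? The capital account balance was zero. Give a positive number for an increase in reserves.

873.5

Official reserve transactions balance = -((-775.8) + 1649.3) = -873.5
An accumulation of reserves is recorded as a debit (negative entry), so the change in the stock of reserves is the negative of that balance.
Change in official reserves = -(-873.5) = 873.5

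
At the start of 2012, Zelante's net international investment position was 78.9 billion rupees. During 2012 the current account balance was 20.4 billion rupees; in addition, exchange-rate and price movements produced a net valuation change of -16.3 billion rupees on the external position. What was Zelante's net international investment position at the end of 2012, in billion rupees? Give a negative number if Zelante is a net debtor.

Change in NIIP = current account + net valuation change = 20.4 + (-16.3) = 4.1
End-of-year NIIP = 78.9 + 4.1 = 83.0

83.0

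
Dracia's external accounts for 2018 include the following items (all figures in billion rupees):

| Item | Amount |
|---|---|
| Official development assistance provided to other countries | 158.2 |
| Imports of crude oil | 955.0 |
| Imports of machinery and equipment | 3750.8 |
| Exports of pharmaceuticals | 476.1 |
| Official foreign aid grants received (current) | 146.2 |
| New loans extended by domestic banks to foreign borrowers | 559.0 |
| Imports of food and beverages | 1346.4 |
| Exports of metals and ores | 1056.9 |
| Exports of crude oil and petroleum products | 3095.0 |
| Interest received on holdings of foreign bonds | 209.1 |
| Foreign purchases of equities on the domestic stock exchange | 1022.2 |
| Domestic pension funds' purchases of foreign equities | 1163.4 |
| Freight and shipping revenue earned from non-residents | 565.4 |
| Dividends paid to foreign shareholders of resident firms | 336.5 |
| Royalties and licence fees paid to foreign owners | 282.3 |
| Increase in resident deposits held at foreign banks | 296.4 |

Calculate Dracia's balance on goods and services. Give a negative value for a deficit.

-1141.1

Goods: -1346.4 - 3750.8 + 1056.9 - 955.0 + 476.1 + 3095.0 = -1424.2
Services: 565.4 - 282.3 = 283.1
Trade balance = -1424.2 + 283.1 = -1141.1
(Excluded from the trade balance — secondary income: official development assistance provided to other countries 158.2, official foreign aid grants received (current) 146.2; financial account: new loans extended by domestic banks to foreign borrowers 559.0, foreign purchases of equities on the domestic stock exchange 1022.2, domestic pension funds' purchases of foreign equities 1163.4, increase in resident deposits held at foreign banks 296.4; primary income: interest received on holdings of foreign bonds 209.1, dividends paid to foreign shareholders of resident firms 336.5.)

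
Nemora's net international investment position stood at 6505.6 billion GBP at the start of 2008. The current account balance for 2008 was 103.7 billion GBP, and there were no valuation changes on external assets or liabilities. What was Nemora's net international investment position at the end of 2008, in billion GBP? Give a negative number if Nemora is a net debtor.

6609.3

With no valuation effects, change in NIIP = current account = 103.7
End-of-year NIIP = 6505.6 + 103.7 = 6609.3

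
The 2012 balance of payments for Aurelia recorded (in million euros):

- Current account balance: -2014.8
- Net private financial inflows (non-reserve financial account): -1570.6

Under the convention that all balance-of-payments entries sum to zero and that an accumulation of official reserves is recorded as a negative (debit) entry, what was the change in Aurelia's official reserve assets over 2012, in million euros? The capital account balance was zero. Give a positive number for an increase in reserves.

-3585.4

Official reserve transactions balance = -((-2014.8) + (-1570.6)) = 3585.4
An accumulation of reserves is recorded as a debit (negative entry), so the change in the stock of reserves is the negative of that balance.
Change in official reserves = -(3585.4) = -3585.4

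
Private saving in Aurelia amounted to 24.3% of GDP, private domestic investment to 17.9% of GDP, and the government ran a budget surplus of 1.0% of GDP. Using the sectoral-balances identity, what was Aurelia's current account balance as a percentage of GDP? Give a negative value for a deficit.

7.4

By the sectoral-balances identity, CA = (S_private - I) + (T - G).
Private balance = 24.3 - 17.9 = 6.4
Government balance (T - G) = 1.0
CA = 6.4 + 1.0 = 7.4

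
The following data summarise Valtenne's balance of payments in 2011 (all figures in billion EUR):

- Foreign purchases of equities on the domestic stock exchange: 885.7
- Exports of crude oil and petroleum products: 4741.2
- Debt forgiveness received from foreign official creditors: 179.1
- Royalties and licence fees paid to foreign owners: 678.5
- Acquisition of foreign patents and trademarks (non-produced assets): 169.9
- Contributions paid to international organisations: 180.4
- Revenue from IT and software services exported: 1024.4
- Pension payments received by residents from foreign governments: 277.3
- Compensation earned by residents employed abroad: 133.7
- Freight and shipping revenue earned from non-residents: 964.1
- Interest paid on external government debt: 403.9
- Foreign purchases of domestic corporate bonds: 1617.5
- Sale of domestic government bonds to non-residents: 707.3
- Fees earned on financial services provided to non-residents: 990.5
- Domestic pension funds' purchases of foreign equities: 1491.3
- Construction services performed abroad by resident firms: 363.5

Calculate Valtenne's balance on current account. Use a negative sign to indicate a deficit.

Goods: 4741.2
Services: 363.5 + 964.1 + 1024.4 - 678.5 + 990.5 = 2664.0
Primary income: 133.7 - 403.9 = -270.2
Secondary income: 277.3 - 180.4 = 96.9
Current account = 4741.2 + 2664.0 + (-270.2) + 96.9 = 7231.9
(Excluded from the current account — financial account: foreign purchases of equities on the domestic stock exchange 885.7, foreign purchases of domestic corporate bonds 1617.5, sale of domestic government bonds to non-residents 707.3, domestic pension funds' purchases of foreign equities 1491.3; capital account: debt forgiveness received from foreign official creditors 179.1, acquisition of foreign patents and trademarks (non-produced assets) 169.9.)

7231.9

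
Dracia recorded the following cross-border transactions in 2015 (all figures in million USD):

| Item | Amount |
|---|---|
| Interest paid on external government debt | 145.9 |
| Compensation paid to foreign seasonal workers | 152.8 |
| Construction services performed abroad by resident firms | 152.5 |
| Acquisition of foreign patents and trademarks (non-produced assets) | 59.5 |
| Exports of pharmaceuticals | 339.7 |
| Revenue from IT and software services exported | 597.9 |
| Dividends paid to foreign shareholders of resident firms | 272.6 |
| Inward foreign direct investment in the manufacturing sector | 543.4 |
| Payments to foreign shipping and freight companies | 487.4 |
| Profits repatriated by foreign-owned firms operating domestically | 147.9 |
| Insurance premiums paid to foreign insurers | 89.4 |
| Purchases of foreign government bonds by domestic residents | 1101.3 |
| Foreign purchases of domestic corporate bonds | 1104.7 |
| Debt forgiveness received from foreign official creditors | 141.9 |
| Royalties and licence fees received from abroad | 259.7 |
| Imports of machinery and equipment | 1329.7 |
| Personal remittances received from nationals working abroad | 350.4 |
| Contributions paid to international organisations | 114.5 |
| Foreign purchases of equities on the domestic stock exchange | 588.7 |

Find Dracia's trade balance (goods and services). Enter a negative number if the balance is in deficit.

Goods: 339.7 - 1329.7 = -990.0
Services: -487.4 - 89.4 + 259.7 + 597.9 + 152.5 = 433.3
Trade balance = -990.0 + 433.3 = -556.7
(Excluded from the trade balance — primary income: interest paid on external government debt 145.9, compensation paid to foreign seasonal workers 152.8, dividends paid to foreign shareholders of resident firms 272.6, profits repatriated by foreign-owned firms operating domestically 147.9; capital account: acquisition of foreign patents and trademarks (non-produced assets) 59.5, debt forgiveness received from foreign official creditors 141.9; financial account: inward foreign direct investment in the manufacturing sector 543.4, purchases of foreign government bonds by domestic residents 1101.3, foreign purchases of domestic corporate bonds 1104.7, foreign purchases of equities on the domestic stock exchange 588.7; secondary income: personal remittances received from nationals working abroad 350.4, contributions paid to international organisations 114.5.)

-556.7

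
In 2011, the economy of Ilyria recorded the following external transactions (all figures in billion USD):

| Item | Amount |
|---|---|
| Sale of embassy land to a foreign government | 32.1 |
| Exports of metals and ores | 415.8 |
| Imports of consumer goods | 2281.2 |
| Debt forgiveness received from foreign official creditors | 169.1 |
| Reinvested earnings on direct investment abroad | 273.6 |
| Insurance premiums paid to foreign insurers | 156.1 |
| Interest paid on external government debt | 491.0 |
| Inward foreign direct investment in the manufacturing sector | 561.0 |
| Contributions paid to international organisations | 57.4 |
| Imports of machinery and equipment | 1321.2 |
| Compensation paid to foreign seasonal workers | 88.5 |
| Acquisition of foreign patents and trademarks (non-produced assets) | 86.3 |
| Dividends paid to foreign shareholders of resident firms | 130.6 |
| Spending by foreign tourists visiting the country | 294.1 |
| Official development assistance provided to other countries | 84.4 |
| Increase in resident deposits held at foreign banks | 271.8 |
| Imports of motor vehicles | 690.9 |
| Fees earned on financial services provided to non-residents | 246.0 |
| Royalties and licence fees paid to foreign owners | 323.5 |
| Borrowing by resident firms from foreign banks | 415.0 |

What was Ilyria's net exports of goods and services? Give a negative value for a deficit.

Goods: -690.9 - 1321.2 + 415.8 - 2281.2 = -3877.5
Services: -156.1 - 323.5 + 246.0 + 294.1 = 60.5
Trade balance = -3877.5 + 60.5 = -3817.0
(Excluded from the trade balance — capital account: sale of embassy land to a foreign government 32.1, debt forgiveness received from foreign official creditors 169.1, acquisition of foreign patents and trademarks (non-produced assets) 86.3; primary income: reinvested earnings on direct investment abroad 273.6, interest paid on external government debt 491.0, compensation paid to foreign seasonal workers 88.5, dividends paid to foreign shareholders of resident firms 130.6; financial account: inward foreign direct investment in the manufacturing sector 561.0, increase in resident deposits held at foreign banks 271.8, borrowing by resident firms from foreign banks 415.0; secondary income: contributions paid to international organisations 57.4, official development assistance provided to other countries 84.4.)

-3817.0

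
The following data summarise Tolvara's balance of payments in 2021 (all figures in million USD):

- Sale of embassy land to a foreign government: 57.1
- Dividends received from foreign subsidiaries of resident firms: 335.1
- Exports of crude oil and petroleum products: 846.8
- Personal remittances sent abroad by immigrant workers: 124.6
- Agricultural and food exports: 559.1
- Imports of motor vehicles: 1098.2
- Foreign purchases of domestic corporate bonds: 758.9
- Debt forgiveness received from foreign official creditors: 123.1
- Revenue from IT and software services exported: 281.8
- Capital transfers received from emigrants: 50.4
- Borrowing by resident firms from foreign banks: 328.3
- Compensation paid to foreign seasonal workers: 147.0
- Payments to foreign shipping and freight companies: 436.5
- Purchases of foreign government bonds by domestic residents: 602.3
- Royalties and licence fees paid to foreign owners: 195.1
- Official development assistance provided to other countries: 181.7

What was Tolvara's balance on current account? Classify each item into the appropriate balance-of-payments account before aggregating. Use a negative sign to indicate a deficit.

Goods: 846.8 - 1098.2 + 559.1 = 307.7
Services: -195.1 + 281.8 - 436.5 = -349.8
Primary income: -147.0 + 335.1 = 188.1
Secondary income: -181.7 - 124.6 = -306.3
Current account = 307.7 + (-349.8) + 188.1 + (-306.3) = -160.3
(Excluded from the current account — capital account: sale of embassy land to a foreign government 57.1, debt forgiveness received from foreign official creditors 123.1, capital transfers received from emigrants 50.4; financial account: foreign purchases of domestic corporate bonds 758.9, borrowing by resident firms from foreign banks 328.3, purchases of foreign government bonds by domestic residents 602.3.)

-160.3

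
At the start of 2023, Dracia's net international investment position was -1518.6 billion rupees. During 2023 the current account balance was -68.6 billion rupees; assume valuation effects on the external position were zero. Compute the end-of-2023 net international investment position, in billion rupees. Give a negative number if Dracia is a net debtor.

With no valuation effects, change in NIIP = current account = -68.6
End-of-year NIIP = -1518.6 + (-68.6) = -1587.2

-1587.2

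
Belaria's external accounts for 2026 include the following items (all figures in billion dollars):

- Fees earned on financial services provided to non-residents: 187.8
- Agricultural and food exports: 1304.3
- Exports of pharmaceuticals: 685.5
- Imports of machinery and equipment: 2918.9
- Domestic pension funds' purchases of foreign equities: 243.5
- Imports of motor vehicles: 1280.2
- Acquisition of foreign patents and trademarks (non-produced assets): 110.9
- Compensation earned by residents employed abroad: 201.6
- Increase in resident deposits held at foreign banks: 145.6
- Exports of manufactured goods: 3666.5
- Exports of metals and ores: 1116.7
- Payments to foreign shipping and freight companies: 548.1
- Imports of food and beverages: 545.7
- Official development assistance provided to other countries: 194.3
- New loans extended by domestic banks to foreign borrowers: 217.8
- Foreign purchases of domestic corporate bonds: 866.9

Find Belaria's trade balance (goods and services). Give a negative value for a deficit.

Goods: 3666.5 - 2918.9 + 1304.3 + 1116.7 - 1280.2 + 685.5 - 545.7 = 2028.2
Services: -548.1 + 187.8 = -360.3
Trade balance = 2028.2 + (-360.3) = 1667.9
(Excluded from the trade balance — financial account: domestic pension funds' purchases of foreign equities 243.5, increase in resident deposits held at foreign banks 145.6, new loans extended by domestic banks to foreign borrowers 217.8, foreign purchases of domestic corporate bonds 866.9; capital account: acquisition of foreign patents and trademarks (non-produced assets) 110.9; primary income: compensation earned by residents employed abroad 201.6; secondary income: official development assistance provided to other countries 194.3.)

1667.9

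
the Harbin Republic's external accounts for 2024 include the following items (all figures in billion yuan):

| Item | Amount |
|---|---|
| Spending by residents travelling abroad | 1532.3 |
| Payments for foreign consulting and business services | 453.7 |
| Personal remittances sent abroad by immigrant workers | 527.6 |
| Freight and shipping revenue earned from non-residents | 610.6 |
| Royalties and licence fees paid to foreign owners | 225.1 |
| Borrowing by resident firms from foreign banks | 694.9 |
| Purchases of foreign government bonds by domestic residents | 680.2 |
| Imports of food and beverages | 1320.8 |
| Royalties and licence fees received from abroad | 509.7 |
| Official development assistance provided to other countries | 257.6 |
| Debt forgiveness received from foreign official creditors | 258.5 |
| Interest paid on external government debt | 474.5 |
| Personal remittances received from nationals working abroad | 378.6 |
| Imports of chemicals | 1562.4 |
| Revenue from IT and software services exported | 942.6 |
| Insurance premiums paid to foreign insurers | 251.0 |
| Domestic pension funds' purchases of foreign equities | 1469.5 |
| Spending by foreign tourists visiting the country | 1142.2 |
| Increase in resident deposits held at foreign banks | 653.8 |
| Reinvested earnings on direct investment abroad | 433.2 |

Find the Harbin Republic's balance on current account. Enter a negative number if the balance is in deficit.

Goods: -1562.4 - 1320.8 = -2883.2
Services: 942.6 - 251.0 - 453.7 + 1142.2 - 225.1 - 1532.3 + 610.6 + 509.7 = 743.0
Primary income: 433.2 - 474.5 = -41.3
Secondary income: -257.6 + 378.6 - 527.6 = -406.6
Current account = (-2883.2) + 743.0 + (-41.3) + (-406.6) = -2588.1
(Excluded from the current account — financial account: borrowing by resident firms from foreign banks 694.9, purchases of foreign government bonds by domestic residents 680.2, domestic pension funds' purchases of foreign equities 1469.5, increase in resident deposits held at foreign banks 653.8; capital account: debt forgiveness received from foreign official creditors 258.5.)

-2588.1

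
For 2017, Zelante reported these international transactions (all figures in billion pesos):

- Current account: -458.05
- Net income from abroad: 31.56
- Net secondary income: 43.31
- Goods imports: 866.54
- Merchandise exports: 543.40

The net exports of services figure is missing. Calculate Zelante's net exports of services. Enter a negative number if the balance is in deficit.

Current account = goods balance + services balance + net primary income + net secondary income
Sum of the known components = -248.27
Net exports of services = CA - (known components) = -458.05 - (-248.27) = -209.78

-209.78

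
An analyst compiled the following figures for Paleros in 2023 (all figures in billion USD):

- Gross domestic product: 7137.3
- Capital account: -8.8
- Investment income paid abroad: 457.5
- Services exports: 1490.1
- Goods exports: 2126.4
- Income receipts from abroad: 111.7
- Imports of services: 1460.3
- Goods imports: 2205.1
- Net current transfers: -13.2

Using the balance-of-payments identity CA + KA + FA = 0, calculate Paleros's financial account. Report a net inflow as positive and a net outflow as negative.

Goods balance = 2126.4 - 2205.1 = -78.7
Services balance = 1490.1 - 1460.3 = 29.8
Trade balance (goods + services) = -78.7 + 29.8 = -48.9
Net primary income = 111.7 - 457.5 = -345.8
Net secondary income = -13.2
Current account = -48.9 + (-345.8) + (-13.2) = -407.9
Financial account = -(-407.9 + (-8.8)) = 416.7

416.7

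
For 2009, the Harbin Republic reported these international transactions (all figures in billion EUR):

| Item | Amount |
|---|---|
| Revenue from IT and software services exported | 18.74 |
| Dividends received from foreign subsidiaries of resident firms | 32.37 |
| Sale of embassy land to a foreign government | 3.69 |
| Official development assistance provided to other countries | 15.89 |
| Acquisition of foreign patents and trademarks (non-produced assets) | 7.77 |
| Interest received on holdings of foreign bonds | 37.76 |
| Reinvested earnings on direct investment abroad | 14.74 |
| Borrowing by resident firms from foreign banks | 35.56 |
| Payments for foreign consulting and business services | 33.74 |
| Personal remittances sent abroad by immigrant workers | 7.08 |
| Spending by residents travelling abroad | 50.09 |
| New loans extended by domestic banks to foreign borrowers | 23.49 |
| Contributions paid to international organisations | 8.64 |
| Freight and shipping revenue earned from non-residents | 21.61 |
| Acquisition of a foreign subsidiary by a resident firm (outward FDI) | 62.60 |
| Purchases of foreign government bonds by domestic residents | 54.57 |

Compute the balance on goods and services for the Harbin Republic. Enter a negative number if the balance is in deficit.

-43.48

Services: -50.09 + 21.61 - 33.74 + 18.74 = -43.48
Trade balance = 0.00 + (-43.48) = -43.48
(Excluded from the trade balance — primary income: dividends received from foreign subsidiaries of resident firms 32.37, interest received on holdings of foreign bonds 37.76, reinvested earnings on direct investment abroad 14.74; capital account: sale of embassy land to a foreign government 3.69, acquisition of foreign patents and trademarks (non-produced assets) 7.77; secondary income: official development assistance provided to other countries 15.89, personal remittances sent abroad by immigrant workers 7.08, contributions paid to international organisations 8.64; financial account: borrowing by resident firms from foreign banks 35.56, new loans extended by domestic banks to foreign borrowers 23.49, acquisition of a foreign subsidiary by a resident firm (outward FDI) 62.60, purchases of foreign government bonds by domestic residents 54.57.)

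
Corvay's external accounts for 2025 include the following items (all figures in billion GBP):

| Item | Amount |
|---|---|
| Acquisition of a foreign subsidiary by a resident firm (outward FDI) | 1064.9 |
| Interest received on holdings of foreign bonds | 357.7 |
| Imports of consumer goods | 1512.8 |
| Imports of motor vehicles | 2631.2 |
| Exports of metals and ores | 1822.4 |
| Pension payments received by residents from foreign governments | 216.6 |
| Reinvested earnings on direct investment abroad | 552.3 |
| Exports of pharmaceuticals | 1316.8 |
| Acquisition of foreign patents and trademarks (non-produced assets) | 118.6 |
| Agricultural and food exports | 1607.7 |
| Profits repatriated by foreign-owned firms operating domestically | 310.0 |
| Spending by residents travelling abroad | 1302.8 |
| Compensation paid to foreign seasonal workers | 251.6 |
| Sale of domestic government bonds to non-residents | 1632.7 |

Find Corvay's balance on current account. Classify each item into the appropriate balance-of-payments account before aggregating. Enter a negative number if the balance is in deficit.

-134.9

Goods: 1316.8 - 1512.8 - 2631.2 + 1822.4 + 1607.7 = 602.9
Services: -1302.8
Primary income: 552.3 + 357.7 - 310.0 - 251.6 = 348.4
Secondary income: 216.6
Current account = 602.9 + (-1302.8) + 348.4 + 216.6 = -134.9
(Excluded from the current account — financial account: acquisition of a foreign subsidiary by a resident firm (outward FDI) 1064.9, sale of domestic government bonds to non-residents 1632.7; capital account: acquisition of foreign patents and trademarks (non-produced assets) 118.6.)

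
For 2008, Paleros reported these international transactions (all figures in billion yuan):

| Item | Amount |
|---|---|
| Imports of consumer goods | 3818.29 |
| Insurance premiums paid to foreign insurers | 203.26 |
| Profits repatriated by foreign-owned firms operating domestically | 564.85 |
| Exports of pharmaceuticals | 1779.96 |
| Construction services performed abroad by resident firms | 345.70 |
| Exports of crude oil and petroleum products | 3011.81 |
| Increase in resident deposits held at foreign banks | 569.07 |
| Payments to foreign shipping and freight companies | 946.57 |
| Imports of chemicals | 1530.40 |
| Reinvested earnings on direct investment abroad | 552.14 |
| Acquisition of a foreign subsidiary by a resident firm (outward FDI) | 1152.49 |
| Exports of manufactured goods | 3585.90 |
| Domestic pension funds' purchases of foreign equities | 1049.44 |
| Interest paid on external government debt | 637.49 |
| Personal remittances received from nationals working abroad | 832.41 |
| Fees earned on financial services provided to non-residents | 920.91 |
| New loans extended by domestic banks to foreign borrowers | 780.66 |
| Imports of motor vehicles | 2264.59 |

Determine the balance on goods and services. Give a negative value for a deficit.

Goods: -1530.40 - 3818.29 + 1779.96 - 2264.59 + 3585.90 + 3011.81 = 764.39
Services: 920.91 - 946.57 + 345.70 - 203.26 = 116.78
Trade balance = 764.39 + 116.78 = 881.17
(Excluded from the trade balance — primary income: profits repatriated by foreign-owned firms operating domestically 564.85, reinvested earnings on direct investment abroad 552.14, interest paid on external government debt 637.49; financial account: increase in resident deposits held at foreign banks 569.07, acquisition of a foreign subsidiary by a resident firm (outward FDI) 1152.49, domestic pension funds' purchases of foreign equities 1049.44, new loans extended by domestic banks to foreign borrowers 780.66; secondary income: personal remittances received from nationals working abroad 832.41.)

881.17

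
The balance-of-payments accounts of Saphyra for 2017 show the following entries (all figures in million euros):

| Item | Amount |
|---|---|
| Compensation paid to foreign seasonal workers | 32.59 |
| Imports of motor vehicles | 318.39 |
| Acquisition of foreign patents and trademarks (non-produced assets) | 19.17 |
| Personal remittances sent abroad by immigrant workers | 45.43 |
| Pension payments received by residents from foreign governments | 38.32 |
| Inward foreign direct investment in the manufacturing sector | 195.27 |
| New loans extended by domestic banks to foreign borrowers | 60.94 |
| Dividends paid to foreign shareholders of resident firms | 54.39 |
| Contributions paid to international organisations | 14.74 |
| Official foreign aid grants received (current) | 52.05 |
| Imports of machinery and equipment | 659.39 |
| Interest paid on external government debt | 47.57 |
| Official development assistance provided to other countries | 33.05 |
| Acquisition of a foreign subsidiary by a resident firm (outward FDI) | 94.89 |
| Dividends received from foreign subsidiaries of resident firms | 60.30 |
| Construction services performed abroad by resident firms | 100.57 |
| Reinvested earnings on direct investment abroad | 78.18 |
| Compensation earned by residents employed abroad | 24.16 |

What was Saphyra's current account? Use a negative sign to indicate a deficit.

-851.97

Goods: -659.39 - 318.39 = -977.78
Services: 100.57
Primary income: -32.59 - 47.57 + 78.18 + 60.30 + 24.16 - 54.39 = 28.09
Secondary income: -33.05 + 38.32 - 14.74 + 52.05 - 45.43 = -2.85
Current account = (-977.78) + 100.57 + 28.09 + (-2.85) = -851.97
(Excluded from the current account — capital account: acquisition of foreign patents and trademarks (non-produced assets) 19.17; financial account: inward foreign direct investment in the manufacturing sector 195.27, new loans extended by domestic banks to foreign borrowers 60.94, acquisition of a foreign subsidiary by a resident firm (outward FDI) 94.89.)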